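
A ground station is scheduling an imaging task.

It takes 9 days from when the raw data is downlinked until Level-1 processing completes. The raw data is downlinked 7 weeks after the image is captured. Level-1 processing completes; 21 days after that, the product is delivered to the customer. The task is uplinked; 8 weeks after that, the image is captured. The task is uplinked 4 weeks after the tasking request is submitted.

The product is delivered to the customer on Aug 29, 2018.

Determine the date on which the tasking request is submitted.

Mar 19, 2018

The product is delivered to the customer: Aug 29, 2018.
Level-1 processing completes: Aug 29, 2018 − 21 days = Aug 8, 2018.
The raw data is downlinked: Aug 8, 2018 − 9 days = Jul 30, 2018.
The image is captured: Jul 30, 2018 − 7 weeks = Jun 11, 2018.
The task is uplinked: Jun 11, 2018 − 8 weeks = Apr 16, 2018.
The tasking request is submitted: Apr 16, 2018 − 4 weeks = Mar 19, 2018.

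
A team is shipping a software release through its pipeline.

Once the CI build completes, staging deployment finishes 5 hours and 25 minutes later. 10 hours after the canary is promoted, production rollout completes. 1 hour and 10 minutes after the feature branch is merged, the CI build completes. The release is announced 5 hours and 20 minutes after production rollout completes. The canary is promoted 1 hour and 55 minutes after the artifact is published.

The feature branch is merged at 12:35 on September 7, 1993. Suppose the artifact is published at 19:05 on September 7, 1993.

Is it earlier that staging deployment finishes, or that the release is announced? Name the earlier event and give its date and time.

Staging deployment finishes — 19:10 on September 7, 1993

The feature branch is merged: 12:35 Sep 7, 1993.
The CI build completes: 12:35 Sep 7, 1993 + 1h10m = 13:45 Sep 7, 1993.
Staging deployment finishes: 13:45 Sep 7, 1993 + 5h25m = 19:10 Sep 7, 1993.
The artifact is published: 19:05 Sep 7, 1993.
The canary is promoted: 19:05 Sep 7, 1993 + 1h55m = 21:00 Sep 7, 1993.
Production rollout completes: 21:00 Sep 7, 1993 + 10h = 07:00 Sep 8, 1993.
The release is announced: 07:00 Sep 8, 1993 + 5h20m = 12:20 Sep 8, 1993.
Comparing: staging deployment finishes at 19:10 Sep 7, 1993 vs the release is announced at 12:20 Sep 8, 1993. Earlier: staging deployment finishes.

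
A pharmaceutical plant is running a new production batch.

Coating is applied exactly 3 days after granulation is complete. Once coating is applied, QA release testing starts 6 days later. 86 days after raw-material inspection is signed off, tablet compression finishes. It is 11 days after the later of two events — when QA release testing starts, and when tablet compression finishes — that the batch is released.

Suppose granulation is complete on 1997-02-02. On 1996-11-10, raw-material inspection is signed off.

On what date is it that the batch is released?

1997-02-22

Granulation is complete: Feb 2, 1997.
Coating is applied: Feb 2, 1997 + 3 days = Feb 5, 1997.
QA release testing starts: Feb 5, 1997 + 6 days = Feb 11, 1997.
Raw-material inspection is signed off: Nov 10, 1996.
Tablet compression finishes: Nov 10, 1996 + 86 days = Feb 4, 1997.
Both prerequisites met — QA release testing starts (Feb 11, 1997), tablet compression finishes (Feb 4, 1997); the later is Feb 11, 1997.
The batch is released: Feb 11, 1997 + 11 days = Feb 22, 1997.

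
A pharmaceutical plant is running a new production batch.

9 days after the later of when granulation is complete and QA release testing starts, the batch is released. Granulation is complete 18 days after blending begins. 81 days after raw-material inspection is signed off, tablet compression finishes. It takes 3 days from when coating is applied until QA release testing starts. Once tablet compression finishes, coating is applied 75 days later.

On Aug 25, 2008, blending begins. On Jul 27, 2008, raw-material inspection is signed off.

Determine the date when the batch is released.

Jan 11, 2009

Blending begins: Aug 25, 2008.
Granulation is complete: Aug 25, 2008 + 18 days = Sep 12, 2008.
Raw-material inspection is signed off: Jul 27, 2008.
Tablet compression finishes: Jul 27, 2008 + 81 days = Oct 16, 2008.
Coating is applied: Oct 16, 2008 + 75 days = Dec 30, 2008.
QA release testing starts: Dec 30, 2008 + 3 days = Jan 2, 2009.
Both prerequisites met — granulation is complete (Sep 12, 2008), QA release testing starts (Jan 2, 2009); the later is Jan 2, 2009.
The batch is released: Jan 2, 2009 + 9 days = Jan 11, 2009.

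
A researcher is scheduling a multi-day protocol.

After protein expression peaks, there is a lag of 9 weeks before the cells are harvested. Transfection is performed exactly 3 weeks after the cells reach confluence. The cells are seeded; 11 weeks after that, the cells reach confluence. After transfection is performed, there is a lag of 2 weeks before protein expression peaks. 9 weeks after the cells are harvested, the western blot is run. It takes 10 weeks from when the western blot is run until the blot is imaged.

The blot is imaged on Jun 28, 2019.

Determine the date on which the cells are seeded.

Aug 24, 2018

The blot is imaged: Jun 28, 2019.
The western blot is run: Jun 28, 2019 − 10 weeks = Apr 19, 2019.
The cells are harvested: Apr 19, 2019 − 9 weeks = Feb 15, 2019.
Protein expression peaks: Feb 15, 2019 − 9 weeks = Dec 14, 2018.
Transfection is performed: Dec 14, 2018 − 2 weeks = Nov 30, 2018.
The cells reach confluence: Nov 30, 2018 − 3 weeks = Nov 9, 2018.
The cells are seeded: Nov 9, 2018 − 11 weeks = Aug 24, 2018.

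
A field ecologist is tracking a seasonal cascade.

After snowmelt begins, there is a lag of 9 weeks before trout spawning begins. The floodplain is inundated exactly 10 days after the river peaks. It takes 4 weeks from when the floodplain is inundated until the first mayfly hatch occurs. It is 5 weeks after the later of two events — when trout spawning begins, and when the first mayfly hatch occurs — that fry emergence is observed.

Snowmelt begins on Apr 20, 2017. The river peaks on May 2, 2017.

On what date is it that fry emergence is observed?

Snowmelt begins: Apr 20, 2017.
Trout spawning begins: Apr 20, 2017 + 9 weeks = Jun 22, 2017.
The river peaks: May 2, 2017.
The floodplain is inundated: May 2, 2017 + 10 days = May 12, 2017.
The first mayfly hatch occurs: May 12, 2017 + 4 weeks = Jun 9, 2017.
Both prerequisites met — trout spawning begins (Jun 22, 2017), the first mayfly hatch occurs (Jun 9, 2017); the later is Jun 22, 2017.
Fry emergence is observed: Jun 22, 2017 + 5 weeks = Jul 27, 2017.

Jul 27, 2017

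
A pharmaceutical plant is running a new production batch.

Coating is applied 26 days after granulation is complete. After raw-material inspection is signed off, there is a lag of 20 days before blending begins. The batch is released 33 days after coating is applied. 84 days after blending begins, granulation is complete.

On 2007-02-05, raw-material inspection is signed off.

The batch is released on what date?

Raw-material inspection is signed off: Feb 5, 2007.
Blending begins: Feb 5, 2007 + 20 days = Feb 25, 2007.
Granulation is complete: Feb 25, 2007 + 84 days = May 20, 2007.
Coating is applied: May 20, 2007 + 26 days = Jun 15, 2007.
The batch is released: Jun 15, 2007 + 33 days = Jul 18, 2007.

2007-07-18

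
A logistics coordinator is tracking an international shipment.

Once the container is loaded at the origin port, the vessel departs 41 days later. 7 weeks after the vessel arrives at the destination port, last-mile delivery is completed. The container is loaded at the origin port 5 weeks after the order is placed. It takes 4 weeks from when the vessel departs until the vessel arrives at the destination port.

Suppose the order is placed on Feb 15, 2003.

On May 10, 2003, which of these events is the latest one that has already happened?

The vessel departs

The order is placed: Feb 15, 2003.
The container is loaded at the origin port: Feb 15, 2003 + 5 weeks = Mar 22, 2003.
The vessel departs: Mar 22, 2003 + 41 days = May 2, 2003.
The vessel arrives at the destination port: May 2, 2003 + 4 weeks = May 30, 2003.
Last-mile delivery is completed: May 30, 2003 + 7 weeks = Jul 18, 2003.
May 10, 2003 falls between when the vessel departs (May 2, 2003) and when the vessel arrives at the destination port (May 30, 2003).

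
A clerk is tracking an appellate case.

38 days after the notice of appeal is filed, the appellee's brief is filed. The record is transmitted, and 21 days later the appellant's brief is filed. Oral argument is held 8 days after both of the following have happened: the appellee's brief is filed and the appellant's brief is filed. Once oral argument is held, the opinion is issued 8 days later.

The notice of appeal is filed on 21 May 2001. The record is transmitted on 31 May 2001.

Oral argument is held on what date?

6 July 2001

The notice of appeal is filed: May 21, 2001.
The appellee's brief is filed: May 21, 2001 + 38 days = Jun 28, 2001.
The record is transmitted: May 31, 2001.
The appellant's brief is filed: May 31, 2001 + 21 days = Jun 21, 2001.
Both prerequisites met — the appellee's brief is filed (Jun 28, 2001), the appellant's brief is filed (Jun 21, 2001); the later is Jun 28, 2001.
Oral argument is held: Jun 28, 2001 + 8 days = Jul 6, 2001.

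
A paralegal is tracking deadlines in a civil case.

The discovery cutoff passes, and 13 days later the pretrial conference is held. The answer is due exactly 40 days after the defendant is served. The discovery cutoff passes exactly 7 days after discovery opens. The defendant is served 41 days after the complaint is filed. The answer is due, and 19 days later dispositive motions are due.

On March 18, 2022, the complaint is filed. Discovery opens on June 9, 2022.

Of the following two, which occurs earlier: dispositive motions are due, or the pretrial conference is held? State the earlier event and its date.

Dispositive motions are due — June 26, 2022

The complaint is filed: Mar 18, 2022.
The defendant is served: Mar 18, 2022 + 41 days = Apr 28, 2022.
The answer is due: Apr 28, 2022 + 40 days = Jun 7, 2022.
Dispositive motions are due: Jun 7, 2022 + 19 days = Jun 26, 2022.
Discovery opens: Jun 9, 2022.
The discovery cutoff passes: Jun 9, 2022 + 7 days = Jun 16, 2022.
The pretrial conference is held: Jun 16, 2022 + 13 days = Jun 29, 2022.
Comparing: dispositive motions are due on Jun 26, 2022 vs the pretrial conference is held on Jun 29, 2022. Earlier: dispositive motions are due.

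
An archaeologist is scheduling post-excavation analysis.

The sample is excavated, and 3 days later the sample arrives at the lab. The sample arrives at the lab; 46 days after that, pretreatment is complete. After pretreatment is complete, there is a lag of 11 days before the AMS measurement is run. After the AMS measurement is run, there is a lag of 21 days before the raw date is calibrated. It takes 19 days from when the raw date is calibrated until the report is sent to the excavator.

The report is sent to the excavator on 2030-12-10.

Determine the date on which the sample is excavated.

2030-09-01

The report is sent to the excavator: Dec 10, 2030.
The raw date is calibrated: Dec 10, 2030 − 19 days = Nov 21, 2030.
The AMS measurement is run: Nov 21, 2030 − 21 days = Oct 31, 2030.
Pretreatment is complete: Oct 31, 2030 − 11 days = Oct 20, 2030.
The sample arrives at the lab: Oct 20, 2030 − 46 days = Sep 4, 2030.
The sample is excavated: Sep 4, 2030 − 3 days = Sep 1, 2030.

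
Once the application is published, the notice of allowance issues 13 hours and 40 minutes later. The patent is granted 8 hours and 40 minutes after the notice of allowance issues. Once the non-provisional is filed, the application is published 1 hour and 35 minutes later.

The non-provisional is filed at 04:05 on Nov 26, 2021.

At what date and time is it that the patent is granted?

04:00 on Nov 27, 2021

The non-provisional is filed: 04:05 Nov 26, 2021.
The application is published: 04:05 Nov 26, 2021 + 1h35m = 05:40 Nov 26, 2021.
The notice of allowance issues: 05:40 Nov 26, 2021 + 13h40m = 19:20 Nov 26, 2021.
The patent is granted: 19:20 Nov 26, 2021 + 8h40m = 04:00 Nov 27, 2021.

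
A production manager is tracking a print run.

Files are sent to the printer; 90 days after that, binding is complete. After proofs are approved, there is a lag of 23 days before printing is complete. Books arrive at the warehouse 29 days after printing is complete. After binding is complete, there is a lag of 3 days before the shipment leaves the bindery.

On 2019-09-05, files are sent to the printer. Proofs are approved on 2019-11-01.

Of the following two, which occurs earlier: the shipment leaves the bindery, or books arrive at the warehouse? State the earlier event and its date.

Files are sent to the printer: Sep 5, 2019.
Binding is complete: Sep 5, 2019 + 90 days = Dec 4, 2019.
The shipment leaves the bindery: Dec 4, 2019 + 3 days = Dec 7, 2019.
Proofs are approved: Nov 1, 2019.
Printing is complete: Nov 1, 2019 + 23 days = Nov 24, 2019.
Books arrive at the warehouse: Nov 24, 2019 + 29 days = Dec 23, 2019.
Comparing: the shipment leaves the bindery on Dec 7, 2019 vs books arrive at the warehouse on Dec 23, 2019. Earlier: the shipment leaves the bindery.

The shipment leaves the bindery — 2019-12-07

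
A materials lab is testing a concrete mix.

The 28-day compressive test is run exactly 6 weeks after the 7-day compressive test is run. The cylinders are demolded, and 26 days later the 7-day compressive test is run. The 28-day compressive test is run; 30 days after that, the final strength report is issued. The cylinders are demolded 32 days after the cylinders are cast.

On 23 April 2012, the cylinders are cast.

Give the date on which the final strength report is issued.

The cylinders are cast: Apr 23, 2012.
The cylinders are demolded: Apr 23, 2012 + 32 days = May 25, 2012.
The 7-day compressive test is run: May 25, 2012 + 26 days = Jun 20, 2012.
The 28-day compressive test is run: Jun 20, 2012 + 6 weeks = Aug 1, 2012.
The final strength report is issued: Aug 1, 2012 + 30 days = Aug 31, 2012.

31 August 2012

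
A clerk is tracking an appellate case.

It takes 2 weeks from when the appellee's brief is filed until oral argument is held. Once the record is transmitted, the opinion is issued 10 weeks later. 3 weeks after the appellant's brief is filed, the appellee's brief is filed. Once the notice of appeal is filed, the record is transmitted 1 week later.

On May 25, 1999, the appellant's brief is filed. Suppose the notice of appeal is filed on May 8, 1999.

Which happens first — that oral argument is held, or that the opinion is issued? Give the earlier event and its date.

Oral argument is held — Jun 29, 1999

The appellant's brief is filed: May 25, 1999.
The appellee's brief is filed: May 25, 1999 + 3 weeks = Jun 15, 1999.
Oral argument is held: Jun 15, 1999 + 2 weeks = Jun 29, 1999.
The notice of appeal is filed: May 8, 1999.
The record is transmitted: May 8, 1999 + 1 week = May 15, 1999.
The opinion is issued: May 15, 1999 + 10 weeks = Jul 24, 1999.
Comparing: oral argument is held on Jun 29, 1999 vs the opinion is issued on Jul 24, 1999. Earlier: oral argument is held.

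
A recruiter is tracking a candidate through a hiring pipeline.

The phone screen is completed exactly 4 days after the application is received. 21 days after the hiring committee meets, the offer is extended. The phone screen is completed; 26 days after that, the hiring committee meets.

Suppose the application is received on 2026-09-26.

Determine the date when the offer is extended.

The application is received: Sep 26, 2026.
The phone screen is completed: Sep 26, 2026 + 4 days = Sep 30, 2026.
The hiring committee meets: Sep 30, 2026 + 26 days = Oct 26, 2026.
The offer is extended: Oct 26, 2026 + 21 days = Nov 16, 2026.

2026-11-16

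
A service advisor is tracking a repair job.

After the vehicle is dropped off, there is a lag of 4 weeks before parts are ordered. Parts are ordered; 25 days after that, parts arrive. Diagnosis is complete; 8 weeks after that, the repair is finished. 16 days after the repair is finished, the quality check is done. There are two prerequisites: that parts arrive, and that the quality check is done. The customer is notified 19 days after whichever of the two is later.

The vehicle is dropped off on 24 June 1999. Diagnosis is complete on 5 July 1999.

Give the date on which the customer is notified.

The vehicle is dropped off: Jun 24, 1999.
Parts are ordered: Jun 24, 1999 + 4 weeks = Jul 22, 1999.
Parts arrive: Jul 22, 1999 + 25 days = Aug 16, 1999.
Diagnosis is complete: Jul 5, 1999.
The repair is finished: Jul 5, 1999 + 8 weeks = Aug 30, 1999.
The quality check is done: Aug 30, 1999 + 16 days = Sep 15, 1999.
Both prerequisites met — parts arrive (Aug 16, 1999), the quality check is done (Sep 15, 1999); the later is Sep 15, 1999.
The customer is notified: Sep 15, 1999 + 19 days = Oct 4, 1999.

4 October 1999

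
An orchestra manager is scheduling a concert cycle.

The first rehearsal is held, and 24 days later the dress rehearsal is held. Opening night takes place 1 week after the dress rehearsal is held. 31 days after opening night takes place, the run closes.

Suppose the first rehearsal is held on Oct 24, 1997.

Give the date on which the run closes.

Dec 25, 1997

The first rehearsal is held: Oct 24, 1997.
The dress rehearsal is held: Oct 24, 1997 + 24 days = Nov 17, 1997.
Opening night takes place: Nov 17, 1997 + 1 week = Nov 24, 1997.
The run closes: Nov 24, 1997 + 31 days = Dec 25, 1997.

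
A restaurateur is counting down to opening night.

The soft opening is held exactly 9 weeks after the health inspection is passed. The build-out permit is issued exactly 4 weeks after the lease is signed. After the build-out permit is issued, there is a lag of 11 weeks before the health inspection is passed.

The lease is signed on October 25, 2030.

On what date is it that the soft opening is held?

The lease is signed: Oct 25, 2030.
The build-out permit is issued: Oct 25, 2030 + 4 weeks = Nov 22, 2030.
The health inspection is passed: Nov 22, 2030 + 11 weeks = Feb 7, 2031.
The soft opening is held: Feb 7, 2031 + 9 weeks = Apr 11, 2031.

April 11, 2031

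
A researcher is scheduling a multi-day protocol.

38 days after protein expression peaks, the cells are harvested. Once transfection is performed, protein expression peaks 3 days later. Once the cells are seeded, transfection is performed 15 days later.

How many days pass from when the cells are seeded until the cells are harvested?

Causal path: the cells are seeded → transfection is performed → protein expression peaks → the cells are harvested.
Total delay along the path: 15 + 3 + 38 = 56 days.

56 days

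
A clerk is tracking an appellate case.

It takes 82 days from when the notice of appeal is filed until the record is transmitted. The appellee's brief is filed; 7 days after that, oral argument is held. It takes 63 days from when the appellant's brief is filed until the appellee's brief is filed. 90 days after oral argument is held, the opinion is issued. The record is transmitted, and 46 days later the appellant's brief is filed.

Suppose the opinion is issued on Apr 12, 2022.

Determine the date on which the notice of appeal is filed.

Jun 28, 2021

The opinion is issued: Apr 12, 2022.
Oral argument is held: Apr 12, 2022 − 90 days = Jan 12, 2022.
The appellee's brief is filed: Jan 12, 2022 − 7 days = Jan 5, 2022.
The appellant's brief is filed: Jan 5, 2022 − 63 days = Nov 3, 2021.
The record is transmitted: Nov 3, 2021 − 46 days = Sep 18, 2021.
The notice of appeal is filed: Sep 18, 2021 − 82 days = Jun 28, 2021.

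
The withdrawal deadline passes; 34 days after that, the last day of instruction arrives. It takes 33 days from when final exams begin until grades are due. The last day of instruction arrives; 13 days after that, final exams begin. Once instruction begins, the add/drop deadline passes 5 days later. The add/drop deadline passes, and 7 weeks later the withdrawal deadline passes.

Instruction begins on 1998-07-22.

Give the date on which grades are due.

1998-12-03

Instruction begins: Jul 22, 1998.
The add/drop deadline passes: Jul 22, 1998 + 5 days = Jul 27, 1998.
The withdrawal deadline passes: Jul 27, 1998 + 7 weeks = Sep 14, 1998.
The last day of instruction arrives: Sep 14, 1998 + 34 days = Oct 18, 1998.
Final exams begin: Oct 18, 1998 + 13 days = Oct 31, 1998.
Grades are due: Oct 31, 1998 + 33 days = Dec 3, 1998.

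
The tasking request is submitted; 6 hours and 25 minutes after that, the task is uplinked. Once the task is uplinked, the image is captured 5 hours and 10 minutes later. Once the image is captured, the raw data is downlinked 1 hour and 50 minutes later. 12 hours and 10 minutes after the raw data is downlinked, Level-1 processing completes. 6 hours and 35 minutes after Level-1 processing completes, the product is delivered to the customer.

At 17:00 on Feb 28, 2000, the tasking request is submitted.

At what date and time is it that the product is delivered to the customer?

The tasking request is submitted: 17:00 Feb 28, 2000.
The task is uplinked: 17:00 Feb 28, 2000 + 6h25m = 23:25 Feb 28, 2000.
The image is captured: 23:25 Feb 28, 2000 + 5h10m = 04:35 Feb 29, 2000.
The raw data is downlinked: 04:35 Feb 29, 2000 + 1h50m = 06:25 Feb 29, 2000.
Level-1 processing completes: 06:25 Feb 29, 2000 + 12h10m = 18:35 Feb 29, 2000.
The product is delivered to the customer: 18:35 Feb 29, 2000 + 6h35m = 01:10 Mar 1, 2000.

01:10 on Mar 1, 2000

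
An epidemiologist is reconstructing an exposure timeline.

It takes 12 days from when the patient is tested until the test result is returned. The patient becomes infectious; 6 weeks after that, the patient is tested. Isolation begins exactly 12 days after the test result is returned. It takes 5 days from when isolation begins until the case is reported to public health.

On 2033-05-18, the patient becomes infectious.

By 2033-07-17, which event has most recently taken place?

The patient becomes infectious: May 18, 2033.
The patient is tested: May 18, 2033 + 6 weeks = Jun 29, 2033.
The test result is returned: Jun 29, 2033 + 12 days = Jul 11, 2033.
Isolation begins: Jul 11, 2033 + 12 days = Jul 23, 2033.
The case is reported to public health: Jul 23, 2033 + 5 days = Jul 28, 2033.
Jul 17, 2033 falls between when the test result is returned (Jul 11, 2033) and when isolation begins (Jul 23, 2033).

The test result is returned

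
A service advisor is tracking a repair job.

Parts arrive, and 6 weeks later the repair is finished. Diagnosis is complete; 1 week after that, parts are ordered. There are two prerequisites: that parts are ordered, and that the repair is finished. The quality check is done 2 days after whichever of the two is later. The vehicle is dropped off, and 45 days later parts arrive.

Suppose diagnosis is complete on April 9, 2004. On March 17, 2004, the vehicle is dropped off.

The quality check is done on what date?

Diagnosis is complete: Apr 9, 2004.
Parts are ordered: Apr 9, 2004 + 1 week = Apr 16, 2004.
The vehicle is dropped off: Mar 17, 2004.
Parts arrive: Mar 17, 2004 + 45 days = May 1, 2004.
The repair is finished: May 1, 2004 + 6 weeks = Jun 12, 2004.
Both prerequisites met — parts are ordered (Apr 16, 2004), the repair is finished (Jun 12, 2004); the later is Jun 12, 2004.
The quality check is done: Jun 12, 2004 + 2 days = Jun 14, 2004.

June 14, 2004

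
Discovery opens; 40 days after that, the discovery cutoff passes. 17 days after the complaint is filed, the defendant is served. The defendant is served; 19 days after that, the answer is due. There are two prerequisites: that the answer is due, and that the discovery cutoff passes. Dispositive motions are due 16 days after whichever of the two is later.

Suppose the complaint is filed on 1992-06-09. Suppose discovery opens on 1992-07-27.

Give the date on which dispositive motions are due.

1992-09-21

The complaint is filed: Jun 9, 1992.
The defendant is served: Jun 9, 1992 + 17 days = Jun 26, 1992.
The answer is due: Jun 26, 1992 + 19 days = Jul 15, 1992.
Discovery opens: Jul 27, 1992.
The discovery cutoff passes: Jul 27, 1992 + 40 days = Sep 5, 1992.
Both prerequisites met — the answer is due (Jul 15, 1992), the discovery cutoff passes (Sep 5, 1992); the later is Sep 5, 1992.
Dispositive motions are due: Sep 5, 1992 + 16 days = Sep 21, 1992.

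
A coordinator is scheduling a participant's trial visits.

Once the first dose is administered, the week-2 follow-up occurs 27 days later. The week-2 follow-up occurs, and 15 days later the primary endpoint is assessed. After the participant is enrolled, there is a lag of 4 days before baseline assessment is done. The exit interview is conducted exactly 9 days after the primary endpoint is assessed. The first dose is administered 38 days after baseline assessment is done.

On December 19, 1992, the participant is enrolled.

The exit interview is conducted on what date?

March 22, 1993

The participant is enrolled: Dec 19, 1992.
Baseline assessment is done: Dec 19, 1992 + 4 days = Dec 23, 1992.
The first dose is administered: Dec 23, 1992 + 38 days = Jan 30, 1993.
The week-2 follow-up occurs: Jan 30, 1993 + 27 days = Feb 26, 1993.
The primary endpoint is assessed: Feb 26, 1993 + 15 days = Mar 13, 1993.
The exit interview is conducted: Mar 13, 1993 + 9 days = Mar 22, 1993.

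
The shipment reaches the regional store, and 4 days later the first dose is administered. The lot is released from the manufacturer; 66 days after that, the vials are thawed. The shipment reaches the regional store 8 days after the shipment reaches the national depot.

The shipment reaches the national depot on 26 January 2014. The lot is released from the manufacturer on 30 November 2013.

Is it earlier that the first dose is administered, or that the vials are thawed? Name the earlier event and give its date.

The vials are thawed — 4 February 2014

The shipment reaches the national depot: Jan 26, 2014.
The shipment reaches the regional store: Jan 26, 2014 + 8 days = Feb 3, 2014.
The first dose is administered: Feb 3, 2014 + 4 days = Feb 7, 2014.
The lot is released from the manufacturer: Nov 30, 2013.
The vials are thawed: Nov 30, 2013 + 66 days = Feb 4, 2014.
Comparing: the first dose is administered on Feb 7, 2014 vs the vials are thawed on Feb 4, 2014. Earlier: the vials are thawed.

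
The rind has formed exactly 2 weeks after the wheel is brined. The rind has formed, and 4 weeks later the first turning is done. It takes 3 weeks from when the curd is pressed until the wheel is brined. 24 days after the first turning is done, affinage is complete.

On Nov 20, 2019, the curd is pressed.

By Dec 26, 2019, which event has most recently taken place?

The rind has formed

The curd is pressed: Nov 20, 2019.
The wheel is brined: Nov 20, 2019 + 3 weeks = Dec 11, 2019.
The rind has formed: Dec 11, 2019 + 2 weeks = Dec 25, 2019.
The first turning is done: Dec 25, 2019 + 4 weeks = Jan 22, 2020.
Affinage is complete: Jan 22, 2020 + 24 days = Feb 15, 2020.
Dec 26, 2019 falls between when the rind has formed (Dec 25, 2019) and when the first turning is done (Jan 22, 2020).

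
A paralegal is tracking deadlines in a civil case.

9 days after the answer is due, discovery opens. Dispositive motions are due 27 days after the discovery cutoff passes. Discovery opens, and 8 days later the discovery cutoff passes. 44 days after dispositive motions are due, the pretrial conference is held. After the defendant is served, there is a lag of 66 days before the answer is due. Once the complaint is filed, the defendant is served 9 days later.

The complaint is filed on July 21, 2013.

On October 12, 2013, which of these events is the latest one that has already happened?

The answer is due

The complaint is filed: Jul 21, 2013.
The defendant is served: Jul 21, 2013 + 9 days = Jul 30, 2013.
The answer is due: Jul 30, 2013 + 66 days = Oct 4, 2013.
Discovery opens: Oct 4, 2013 + 9 days = Oct 13, 2013.
The discovery cutoff passes: Oct 13, 2013 + 8 days = Oct 21, 2013.
Dispositive motions are due: Oct 21, 2013 + 27 days = Nov 17, 2013.
The pretrial conference is held: Nov 17, 2013 + 44 days = Dec 31, 2013.
Oct 12, 2013 falls between when the answer is due (Oct 4, 2013) and when discovery opens (Oct 13, 2013).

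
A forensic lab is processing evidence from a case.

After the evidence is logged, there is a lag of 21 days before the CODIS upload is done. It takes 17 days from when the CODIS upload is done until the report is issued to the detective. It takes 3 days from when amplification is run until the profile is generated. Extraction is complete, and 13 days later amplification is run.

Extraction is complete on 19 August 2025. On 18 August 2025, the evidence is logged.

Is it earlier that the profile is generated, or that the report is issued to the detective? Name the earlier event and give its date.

Extraction is complete: Aug 19, 2025.
Amplification is run: Aug 19, 2025 + 13 days = Sep 1, 2025.
The profile is generated: Sep 1, 2025 + 3 days = Sep 4, 2025.
The evidence is logged: Aug 18, 2025.
The CODIS upload is done: Aug 18, 2025 + 21 days = Sep 8, 2025.
The report is issued to the detective: Sep 8, 2025 + 17 days = Sep 25, 2025.
Comparing: the profile is generated on Sep 4, 2025 vs the report is issued to the detective on Sep 25, 2025. Earlier: the profile is generated.

The profile is generated — 4 September 2025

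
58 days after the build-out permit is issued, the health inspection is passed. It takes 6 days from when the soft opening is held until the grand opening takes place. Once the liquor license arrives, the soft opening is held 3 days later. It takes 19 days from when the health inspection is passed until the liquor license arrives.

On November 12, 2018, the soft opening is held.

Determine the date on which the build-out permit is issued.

August 24, 2018

The soft opening is held: Nov 12, 2018.
The liquor license arrives: Nov 12, 2018 − 3 days = Nov 9, 2018.
The health inspection is passed: Nov 9, 2018 − 19 days = Oct 21, 2018.
The build-out permit is issued: Oct 21, 2018 − 58 days = Aug 24, 2018.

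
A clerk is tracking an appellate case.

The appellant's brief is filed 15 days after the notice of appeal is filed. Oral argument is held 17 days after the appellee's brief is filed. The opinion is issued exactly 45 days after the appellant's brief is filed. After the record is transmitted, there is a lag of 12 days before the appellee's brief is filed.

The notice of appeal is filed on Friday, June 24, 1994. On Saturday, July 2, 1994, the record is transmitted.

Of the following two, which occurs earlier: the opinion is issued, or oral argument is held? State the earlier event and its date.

The notice of appeal is filed: Jun 24, 1994.
The appellant's brief is filed: Jun 24, 1994 + 15 days = Jul 9, 1994.
The opinion is issued: Jul 9, 1994 + 45 days = Aug 23, 1994.
The record is transmitted: Jul 2, 1994.
The appellee's brief is filed: Jul 2, 1994 + 12 days = Jul 14, 1994.
Oral argument is held: Jul 14, 1994 + 17 days = Jul 31, 1994.
Comparing: the opinion is issued on Aug 23, 1994 vs oral argument is held on Jul 31, 1994. Earlier: oral argument is held.

Oral argument is held — Sunday, July 31, 1994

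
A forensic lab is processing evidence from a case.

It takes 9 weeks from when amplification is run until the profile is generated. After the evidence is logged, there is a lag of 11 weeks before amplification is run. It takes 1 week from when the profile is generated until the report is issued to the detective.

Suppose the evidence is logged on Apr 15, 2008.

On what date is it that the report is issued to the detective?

Sep 9, 2008

The evidence is logged: Apr 15, 2008.
Amplification is run: Apr 15, 2008 + 11 weeks = Jul 1, 2008.
The profile is generated: Jul 1, 2008 + 9 weeks = Sep 2, 2008.
The report is issued to the detective: Sep 2, 2008 + 1 week = Sep 9, 2008.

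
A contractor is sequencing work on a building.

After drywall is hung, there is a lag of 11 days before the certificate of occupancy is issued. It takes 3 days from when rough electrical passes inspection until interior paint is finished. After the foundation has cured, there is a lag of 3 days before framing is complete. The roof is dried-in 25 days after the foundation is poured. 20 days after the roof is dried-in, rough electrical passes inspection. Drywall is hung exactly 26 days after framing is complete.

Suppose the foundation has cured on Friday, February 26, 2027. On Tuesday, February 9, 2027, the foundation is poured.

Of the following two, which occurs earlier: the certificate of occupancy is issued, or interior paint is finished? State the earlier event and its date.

Interior paint is finished — Monday, March 29, 2027

The foundation has cured: Feb 26, 2027.
Framing is complete: Feb 26, 2027 + 3 days = Mar 1, 2027.
Drywall is hung: Mar 1, 2027 + 26 days = Mar 27, 2027.
The certificate of occupancy is issued: Mar 27, 2027 + 11 days = Apr 7, 2027.
The foundation is poured: Feb 9, 2027.
The roof is dried-in: Feb 9, 2027 + 25 days = Mar 6, 2027.
Rough electrical passes inspection: Mar 6, 2027 + 20 days = Mar 26, 2027.
Interior paint is finished: Mar 26, 2027 + 3 days = Mar 29, 2027.
Comparing: the certificate of occupancy is issued on Apr 7, 2027 vs interior paint is finished on Mar 29, 2027. Earlier: interior paint is finished.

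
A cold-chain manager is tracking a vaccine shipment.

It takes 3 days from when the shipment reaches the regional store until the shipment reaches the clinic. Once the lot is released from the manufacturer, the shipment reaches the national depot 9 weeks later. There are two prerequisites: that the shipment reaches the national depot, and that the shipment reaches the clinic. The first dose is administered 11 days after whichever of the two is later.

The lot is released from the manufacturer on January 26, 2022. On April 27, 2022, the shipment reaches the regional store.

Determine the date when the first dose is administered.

The lot is released from the manufacturer: Jan 26, 2022.
The shipment reaches the national depot: Jan 26, 2022 + 9 weeks = Mar 30, 2022.
The shipment reaches the regional store: Apr 27, 2022.
The shipment reaches the clinic: Apr 27, 2022 + 3 days = Apr 30, 2022.
Both prerequisites met — the shipment reaches the national depot (Mar 30, 2022), the shipment reaches the clinic (Apr 30, 2022); the later is Apr 30, 2022.
The first dose is administered: Apr 30, 2022 + 11 days = May 11, 2022.

May 11, 2022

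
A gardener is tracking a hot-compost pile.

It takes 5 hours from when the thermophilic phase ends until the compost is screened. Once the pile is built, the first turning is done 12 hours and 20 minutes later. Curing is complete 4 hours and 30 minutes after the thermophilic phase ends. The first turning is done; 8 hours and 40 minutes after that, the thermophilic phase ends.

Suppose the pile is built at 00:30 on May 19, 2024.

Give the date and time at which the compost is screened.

The pile is built: 00:30 May 19, 2024.
The first turning is done: 00:30 May 19, 2024 + 12h20m = 12:50 May 19, 2024.
The thermophilic phase ends: 12:50 May 19, 2024 + 8h40m = 21:30 May 19, 2024.
The compost is screened: 21:30 May 19, 2024 + 5h = 02:30 May 20, 2024.

02:30 on May 20, 2024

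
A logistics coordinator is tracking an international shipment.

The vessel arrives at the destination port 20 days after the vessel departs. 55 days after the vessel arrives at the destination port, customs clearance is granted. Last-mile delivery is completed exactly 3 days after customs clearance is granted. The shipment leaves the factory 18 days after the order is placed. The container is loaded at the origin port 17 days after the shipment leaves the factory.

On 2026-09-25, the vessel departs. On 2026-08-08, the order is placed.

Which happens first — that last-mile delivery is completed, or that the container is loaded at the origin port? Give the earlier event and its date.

The container is loaded at the origin port — 2026-09-12

The vessel departs: Sep 25, 2026.
The vessel arrives at the destination port: Sep 25, 2026 + 20 days = Oct 15, 2026.
Customs clearance is granted: Oct 15, 2026 + 55 days = Dec 9, 2026.
Last-mile delivery is completed: Dec 9, 2026 + 3 days = Dec 12, 2026.
The order is placed: Aug 8, 2026.
The shipment leaves the factory: Aug 8, 2026 + 18 days = Aug 26, 2026.
The container is loaded at the origin port: Aug 26, 2026 + 17 days = Sep 12, 2026.
Comparing: last-mile delivery is completed on Dec 12, 2026 vs the container is loaded at the origin port on Sep 12, 2026. Earlier: the container is loaded at the origin port.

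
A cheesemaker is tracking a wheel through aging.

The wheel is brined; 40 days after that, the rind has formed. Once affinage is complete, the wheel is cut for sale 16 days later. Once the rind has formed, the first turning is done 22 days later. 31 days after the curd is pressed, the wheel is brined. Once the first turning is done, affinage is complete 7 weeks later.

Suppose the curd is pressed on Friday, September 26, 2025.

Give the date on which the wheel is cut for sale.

Tuesday, March 3, 2026

The curd is pressed: Sep 26, 2025.
The wheel is brined: Sep 26, 2025 + 31 days = Oct 27, 2025.
The rind has formed: Oct 27, 2025 + 40 days = Dec 6, 2025.
The first turning is done: Dec 6, 2025 + 22 days = Dec 28, 2025.
Affinage is complete: Dec 28, 2025 + 7 weeks = Feb 15, 2026.
The wheel is cut for sale: Feb 15, 2026 + 16 days = Mar 3, 2026.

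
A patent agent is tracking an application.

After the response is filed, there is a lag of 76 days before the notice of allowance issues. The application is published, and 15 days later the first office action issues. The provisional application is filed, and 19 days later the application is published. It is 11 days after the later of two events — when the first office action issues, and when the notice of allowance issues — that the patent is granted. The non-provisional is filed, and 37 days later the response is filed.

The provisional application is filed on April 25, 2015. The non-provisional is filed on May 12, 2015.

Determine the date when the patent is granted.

September 13, 2015

The provisional application is filed: Apr 25, 2015.
The application is published: Apr 25, 2015 + 19 days = May 14, 2015.
The first office action issues: May 14, 2015 + 15 days = May 29, 2015.
The non-provisional is filed: May 12, 2015.
The response is filed: May 12, 2015 + 37 days = Jun 18, 2015.
The notice of allowance issues: Jun 18, 2015 + 76 days = Sep 2, 2015.
Both prerequisites met — the first office action issues (May 29, 2015), the notice of allowance issues (Sep 2, 2015); the later is Sep 2, 2015.
The patent is granted: Sep 2, 2015 + 11 days = Sep 13, 2015.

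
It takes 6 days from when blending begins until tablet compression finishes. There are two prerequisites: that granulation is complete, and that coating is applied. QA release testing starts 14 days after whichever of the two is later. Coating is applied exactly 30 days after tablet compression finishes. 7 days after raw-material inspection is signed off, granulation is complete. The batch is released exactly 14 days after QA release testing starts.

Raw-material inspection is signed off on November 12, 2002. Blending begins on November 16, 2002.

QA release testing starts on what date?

January 5, 2003

Raw-material inspection is signed off: Nov 12, 2002.
Granulation is complete: Nov 12, 2002 + 7 days = Nov 19, 2002.
Blending begins: Nov 16, 2002.
Tablet compression finishes: Nov 16, 2002 + 6 days = Nov 22, 2002.
Coating is applied: Nov 22, 2002 + 30 days = Dec 22, 2002.
Both prerequisites met — granulation is complete (Nov 19, 2002), coating is applied (Dec 22, 2002); the later is Dec 22, 2002.
QA release testing starts: Dec 22, 2002 + 14 days = Jan 5, 2003.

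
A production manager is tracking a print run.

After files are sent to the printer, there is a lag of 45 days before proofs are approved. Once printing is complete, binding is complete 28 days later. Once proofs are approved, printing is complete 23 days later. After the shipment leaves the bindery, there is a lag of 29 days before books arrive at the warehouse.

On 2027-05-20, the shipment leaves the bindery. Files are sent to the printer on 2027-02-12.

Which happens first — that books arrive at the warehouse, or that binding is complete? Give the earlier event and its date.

The shipment leaves the bindery: May 20, 2027.
Books arrive at the warehouse: May 20, 2027 + 29 days = Jun 18, 2027.
Files are sent to the printer: Feb 12, 2027.
Proofs are approved: Feb 12, 2027 + 45 days = Mar 29, 2027.
Printing is complete: Mar 29, 2027 + 23 days = Apr 21, 2027.
Binding is complete: Apr 21, 2027 + 28 days = May 19, 2027.
Comparing: books arrive at the warehouse on Jun 18, 2027 vs binding is complete on May 19, 2027. Earlier: binding is complete.

Binding is complete — 2027-05-19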